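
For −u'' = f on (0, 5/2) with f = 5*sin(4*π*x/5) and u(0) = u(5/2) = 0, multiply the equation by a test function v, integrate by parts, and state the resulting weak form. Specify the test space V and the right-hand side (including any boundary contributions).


V = H^1_0(0, 5/2) (so v(0) = v(5/2) = 0); weak form: ∫_0^5/2 u'v' dx = ∫_0^5/2 (5*sin(4*π*x/5)) v dx for all v ∈ V.

Multiply both sides by a test function v and integrate from 0 to 5/2:
  ∫_0^5/2 −u''(x) v(x) dx = ∫_0^5/2 f(x) v(x) dx.
Integrate the LHS by parts once:
  ∫_0^5/2 −u'' v dx = −[u'(x) v(x)]_0^5/2 + ∫_0^5/2 u'(x) v'(x) dx.
Thus ∫_0^5/2 u'(x) v'(x) dx = ∫_0^5/2 f(x) v(x) dx + [u'(x) v(x)]_0^5/2.
Choose V so that boundary terms are either known or forced to vanish.
u is Dirichlet: u(0) = u(5/2) = 0. Let V = H^1_0(0, 5/2); then v(0) = v(5/2) = 0, and [u' v]_0^5/2 = 0.
Weak formulation: find u (satisfying any essential BC) such that ∫_0^5/2 u'(x) v'(x) dx = ∫_0^5/2 f v dx for all v ∈ V.
Substituting f(x) = 5*sin(4*π*x/5), the right-hand side is ∫_0^5/2 (5*sin(4*π*x/5)) v dx.


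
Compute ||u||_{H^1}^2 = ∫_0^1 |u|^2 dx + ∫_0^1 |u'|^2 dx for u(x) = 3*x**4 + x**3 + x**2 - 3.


||u||_{H^1}^2 = 4493/84

The H^1 norm (squared) on an interval (0, L) is
  ||u||_{H^1}^2 = ∫_0^L u(x)^2 dx + ∫_0^L u'(x)^2 dx.
Compute u'(x) = 12*x**3 + 3*x**2 + 2*x.
Then u(x)^2 = 9*x**8 + 6*x**7 + 7*x**6 + 2*x**5 - 17*x**4 - 6*x**3 - 6*x**2 + 9 and u'(x)^2 = 144*x**6 + 72*x**5 + 57*x**4 + 12*x**3 + 4*x**2.
Integrate each monomial from 0 to 1 using ∫_0^1 c·x^n dx = c·1^(n+1)/(n+1):
  ∫_0^1 u(x)^2 dx = ∫_0^1 (9*x^8 + 6*x^7 + 7*x^6 + 2*x^5 - 17*x^4 - 6*x^3 - 6*x^2 + 9) dx. Term by term:
    ∫_0^1 9*x^8 dx = 1;  ∫_0^1 6*x^7 dx = 3/4;  ∫_0^1 7*x^6 dx = 1;
    ∫_0^1 2*x^5 dx = 1/3;  ∫_0^1 -17*x^4 dx = -17/5;  ∫_0^1 -6*x^3 dx = -3/2;
    ∫_0^1 -6*x^2 dx = -2;  ∫_0^1 9 dx = 9.
  Sum: 1 + 3/4 + 1 + 1/3 − 17/5 − 3/2 − 2 + 9 = 311/60.
  ∫_0^1 u'(x)^2 dx = ∫_0^1 (144*x^6 + 72*x^5 + 57*x^4 + 12*x^3 + 4*x^2) dx. Term by term:
    ∫_0^1 144*x^6 dx = 144/7;  ∫_0^1 72*x^5 dx = 12;  ∫_0^1 57*x^4 dx = 57/5;
    ∫_0^1 12*x^3 dx = 3;  ∫_0^1 4*x^2 dx = 4/3.
  Sum: 144/7 + 12 + 57/5 + 3 + 4/3 = 5072/105.
Adding: ||u||_{H^1}^2 = 311/60 + 5072/105 = 4493/84.


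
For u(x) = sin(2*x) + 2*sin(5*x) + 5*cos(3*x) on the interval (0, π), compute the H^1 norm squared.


||u||_{H^1(0,π)}^2 = -80 + 359*π/2

u'(x) = -15*sin(3*x) + 2*cos(2*x) + 10*cos(5*x).
Expand u² and (u')² and integrate term by term on (0, π), using: for integers n ≥ 1, ∫_0^π sin²(nx) dx = ∫_0^π cos²(nx) dx = π/2; for n ≠ n', ∫_0^π sin(nx)sin(n'x) dx = ∫_0^π cos(nx)cos(n'x) dx = 0; and by product-to-sum, ∫_0^π sin(nx)cos(n'x) dx = ½∫_0^π [sin((n+n')x) + sin((n−n')x)] dx, which is 0 when n+n' is even and 2n/(n²−n'²) when n+n' is odd (it need not vanish on (0, π)).
  u² squared terms: (2)²·∫sin(5x)² dx = 4·π/2 = 2*π;  (5)²·∫cos(3x)² dx = 25·π/2 = 25*π/2;  (1)²·∫sin(2x)² dx = 1·π/2 = π/2.
  u² cross terms: 2·(2)·(5)·∫sin(5x)·cos(3x) dx = 20·(0) = 0;  2·(2)·(1)·∫sin(5x)·sin(2x) dx = 4·(0) = 0;  2·(5)·(1)·∫cos(3x)·sin(2x) dx = 10·(-4/5) = -8.
  So ∫_0^π u² dx = 2*π + 25*π/2 + π/2 + 0 + 0 − 8 = -8 + 15*π.
  (u')² squared terms: (-15)²·∫sin(3x)² dx = 225·π/2 = 225*π/2;  (2)²·∫cos(2x)² dx = 4·π/2 = 2*π;  (10)²·∫cos(5x)² dx = 100·π/2 = 50*π.
  (u')² cross terms: 2·(-15)·(2)·∫sin(3x)·cos(2x) dx = -60·(6/5) = -72;  2·(-15)·(10)·∫sin(3x)·cos(5x) dx = -300·(0) = 0;  2·(2)·(10)·∫cos(2x)·cos(5x) dx = 40·(0) = 0.
  So ∫_0^π (u')² dx = 225*π/2 + 2*π + 50*π − 72 + 0 + 0 = -72 + 329*π/2.
||u||_{H^1}^2 = (-8 + 15*π) + (-72 + 329*π/2) = -80 + 359*π/2.


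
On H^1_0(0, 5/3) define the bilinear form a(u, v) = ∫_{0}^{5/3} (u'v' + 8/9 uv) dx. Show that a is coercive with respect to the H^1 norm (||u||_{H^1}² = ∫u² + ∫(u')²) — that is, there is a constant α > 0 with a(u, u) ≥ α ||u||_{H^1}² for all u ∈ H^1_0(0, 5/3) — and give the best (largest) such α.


α = (200 + 81*π^2)/(9*(25 + 9*π^2))

Coercivity of a(·,·) on H^1_0(0, 5/3) means a(u, u) ≥ α ||u||_{H^1}² for every u ∈ H^1_0.
The interval has length L = 5/3, and Poincaré/coercivity depend only on L. Here a(u, u) = ∫(u')² + (8/9)·∫u².
Here 0 < c = 8/9 < 1. The condition a(u,u) ≥ α||u||_{H^1}² reads (1−α)∫(u')² ≥ (α−c)∫u². Any admissible α is ≤ 1 (rapidly oscillating u have ∫u²/∫(u')² → 0), and α = 1 would force 0 ≥ (1−c)∫u², impossible since c < 1; so 1−α > 0. By the sharp Poincaré inequality on H^1_0 of an interval of length L, ∫(u')² ≥ (π/L)²∫u² with equality for the first sine mode sin(π(x−x₀)/L) (x₀ the left endpoint), so the inequality holds for all u iff (1−α)(π/L)² ≥ α − c, i.e. α ≤ ((π/L)² + c)/((π/L)² + 1) = (1 + c(L/π)²)/(1 + (L/π)²). With (π/L)² = 9*π^2/25 and c = 8/9, the largest admissible constant is α = ((π/L)² + c)/((π/L)² + 1).
Simplifying, α = (200 + 81*π^2)/(9*(25 + 9*π^2)).


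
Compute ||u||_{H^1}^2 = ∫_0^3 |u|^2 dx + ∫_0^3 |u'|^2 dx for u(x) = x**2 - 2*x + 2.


||u||_{H^1}^2 = 138/5

The H^1 norm (squared) on an interval (0, L) is
  ||u||_{H^1}^2 = ∫_0^L u(x)^2 dx + ∫_0^L u'(x)^2 dx.
Compute u'(x) = 2*x - 2.
Then u(x)^2 = x**4 - 4*x**3 + 8*x**2 - 8*x + 4 and u'(x)^2 = 4*x**2 - 8*x + 4.
Integrate each monomial from 0 to 3 using ∫_0^3 c·x^n dx = c·3^(n+1)/(n+1):
  ∫_0^3 u(x)^2 dx = ∫_0^3 (x^4 - 4*x^3 + 8*x^2 - 8*x + 4) dx. Term by term:
    ∫_0^3 x^4 dx = 243/5;  ∫_0^3 -4*x^3 dx = -81;  ∫_0^3 8*x^2 dx = 72;
    ∫_0^3 -8*x dx = -36;  ∫_0^3 4 dx = 12.
  Sum: 243/5 − 81 + 72 − 36 + 12 = 78/5.
  ∫_0^3 u'(x)^2 dx = ∫_0^3 (4*x^2 - 8*x + 4) dx. Term by term:
    ∫_0^3 4*x^2 dx = 36;  ∫_0^3 -8*x dx = -36;  ∫_0^3 4 dx = 12.
  Sum: 36 − 36 + 12 = 12.
Adding: ||u||_{H^1}^2 = 78/5 + 12 = 138/5.


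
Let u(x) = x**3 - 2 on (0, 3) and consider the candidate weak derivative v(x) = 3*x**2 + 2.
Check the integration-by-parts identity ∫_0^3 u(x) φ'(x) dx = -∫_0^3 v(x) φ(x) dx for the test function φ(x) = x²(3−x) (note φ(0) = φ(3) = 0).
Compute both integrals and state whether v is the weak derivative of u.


LHS = -729/10, RHS = -432/5. No, v is not the weak derivative of u.

u(x) = x**3 - 2, classical derivative u'(x) = 3*x**2.
φ(x) = x²(3−x), so φ'(x) = 3*x*(2 - x).
Note φ(0) = φ(3) = 0, so the boundary term u·φ vanishes.
LHS = ∫_0^3 u(x) φ'(x) dx = ∫_0^3 (-3*x^5 + 6*x^4 + 6*x^2 - 12*x) dx. Term by term:
  ∫_0^3 -3*x^5 dx = -729/2;  ∫_0^3 6*x^4 dx = 1458/5;  ∫_0^3 6*x^2 dx = 54;
  ∫_0^3 -12*x dx = -54.
Sum: -729/2 + 1458/5 + 54 − 54 = -729/10.
So LHS = -729/10.
∫_0^3 v(x) φ(x) dx = ∫_0^3 (-3*x^5 + 9*x^4 - 2*x^3 + 6*x^2) dx. Term by term:
  ∫_0^3 -3*x^5 dx = -729/2;  ∫_0^3 9*x^4 dx = 2187/5;  ∫_0^3 -2*x^3 dx = -81/2;
  ∫_0^3 6*x^2 dx = 54.
Sum: -729/2 + 2187/5 − 81/2 + 54 = 432/5.
So RHS = -∫_0^3 v(x) φ(x) dx = -432/5.
LHS − RHS = 27/2 ≠ 0, so the identity fails.
(For a valid weak derivative the identity must hold for EVERY test function, in particular this one. The failure shows v is NOT the weak derivative of u.)
Correct weak derivative would be u'(x) = 3*x**2.


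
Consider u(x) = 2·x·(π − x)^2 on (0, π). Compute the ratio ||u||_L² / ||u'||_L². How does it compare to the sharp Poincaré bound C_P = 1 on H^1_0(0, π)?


||u||_L² / ||u'||_L² = sqrt(14)*π/14 < C_P = 1.

u(x) = 2·x·(π − x)^2, so u'(x) = 2*(x - π)*(3*x - π).
u(x) = 2·x·(π − x)^2 vanishes at x = 0 and x = π, so u ∈ H^1_0(0, π). Differentiate via the product rule and integrate the resulting polynomials term by term.
  ∫_0^π u² dx = ∫_0^π (4*x^6 - 16*π*x^5 + 24*π^2*x^4 - 16*π^3*x^3 + 4*π^4*x^2) dx. Term by term:
    ∫_0^π 4*x^6 dx = 4*π^7/7;  ∫_0^π -16*π*x^5 dx = -8*π^7/3;  ∫_0^π 24*π^2*x^4 dx = 24*π^7/5;
    ∫_0^π -16*π^3*x^3 dx = -4*π^7;  ∫_0^π 4*π^4*x^2 dx = 4*π^7/3.
  Sum: 4*π^7/7 − 8*π^7/3 + 24*π^7/5 − 4*π^7 + 4*π^7/3 = 4*π^7/105.
  ∫_0^π (u')² dx = ∫_0^π (36*x^4 - 96*π*x^3 + 88*π^2*x^2 - 32*π^3*x + 4*π^4) dx. Term by term:
    ∫_0^π 36*x^4 dx = 36*π^5/5;  ∫_0^π -96*π*x^3 dx = -24*π^5;  ∫_0^π 88*π^2*x^2 dx = 88*π^5/3;
    ∫_0^π -32*π^3*x dx = -16*π^5;  ∫_0^π 4*π^4 dx = 4*π^5.
  Sum: 36*π^5/5 − 24*π^5 + 88*π^5/3 − 16*π^5 + 4*π^5 = 8*π^5/15.
∫_0^π u² dx = 4*π^7/105, so ||u||_L² = 2*sqrt(105)*π^(7/2)/105.
∫_0^π (u')² dx = 8*π^5/15, so ||u'||_L² = 2*sqrt(30)*π^(5/2)/15.
Ratio ||u||_L² / ||u'||_L² = sqrt(14)*π/14.
Sharp Poincaré constant on H^1_0(0, π) is C_P = L/π = 1, achieved by sin(x).
A polynomial bump cannot attain the sharp Poincaré constant (only the first sine eigenfunction does), so the ratio is strictly less than C_P, consistent with ||u||_L² ≤ C_P ||u'||_L².


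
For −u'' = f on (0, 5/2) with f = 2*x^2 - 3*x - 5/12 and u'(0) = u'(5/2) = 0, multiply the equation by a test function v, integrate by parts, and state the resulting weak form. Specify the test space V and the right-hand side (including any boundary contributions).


V = H^1(0, 5/2) (no boundary constraint on v; u is determined up to an additive constant); weak form: ∫_0^5/2 u'v' dx = ∫_0^5/2 (2*x^2 - 3*x - 5/12) v dx for all v ∈ V.

Multiply both sides by a test function v and integrate from 0 to 5/2:
  ∫_0^5/2 −u''(x) v(x) dx = ∫_0^5/2 f(x) v(x) dx.
Integrate the LHS by parts once:
  ∫_0^5/2 −u'' v dx = −[u'(x) v(x)]_0^5/2 + ∫_0^5/2 u'(x) v'(x) dx.
Thus ∫_0^5/2 u'(x) v'(x) dx = ∫_0^5/2 f(x) v(x) dx + [u'(x) v(x)]_0^5/2.
Choose V so that boundary terms are either known or forced to vanish.
u has homogeneous Neumann: u'(0) = u'(5/2) = 0. So [u' v]_0^5/2 = 0·v(5/2) − 0·v(0) = 0 for any v; take V = H^1(0, 5/2).
Weak formulation: find u (satisfying any essential BC) such that ∫_0^5/2 u'(x) v'(x) dx = ∫_0^5/2 f v dx for all v ∈ V (homogeneous Neumann, so boundary terms vanish).
Substituting f(x) = 2*x^2 - 3*x - 5/12, the right-hand side is ∫_0^5/2 (2*x^2 - 3*x - 5/12) v dx.
Compatibility check (pure Neumann): taking v ≡ 1 ∈ V gives 0 = ∫_0^5/2 f dx + (0) − (0), i.e. ∫_0^5/2 f dx must equal u'(0) − u'(5/2) = 0. Indeed ∫_0^5/2 (2*x^2 - 3*x - 5/12) dx = 0, so the data are compatible. The solution is then unique only up to an additive constant (fix it e.g. by requiring ∫_0^5/2 u dx = 0).


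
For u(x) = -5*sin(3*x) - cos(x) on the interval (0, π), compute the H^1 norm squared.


||u||_{H^1(0,π)}^2 = 126*π

u'(x) = sin(x) - 15*cos(3*x).
Expand u² and (u')² and integrate term by term on (0, π), using: for integers n ≥ 1, ∫_0^π sin²(nx) dx = ∫_0^π cos²(nx) dx = π/2; for n ≠ n', ∫_0^π sin(nx)sin(n'x) dx = ∫_0^π cos(nx)cos(n'x) dx = 0; and by product-to-sum, ∫_0^π sin(nx)cos(n'x) dx = ½∫_0^π [sin((n+n')x) + sin((n−n')x)] dx, which is 0 when n+n' is even and 2n/(n²−n'²) when n+n' is odd (it need not vanish on (0, π)).
  u² squared terms: (-1)²·∫cos(x)² dx = 1·π/2 = π/2;  (-5)²·∫sin(3x)² dx = 25·π/2 = 25*π/2.
  u² cross terms: 2·(-1)·(-5)·∫cos(x)·sin(3x) dx = 10·(0) = 0.
  So ∫_0^π u² dx = π/2 + 25*π/2 + 0 = 13*π.
  (u')² squared terms: (-15)²·∫cos(3x)² dx = 225·π/2 = 225*π/2;  (1)²·∫sin(x)² dx = 1·π/2 = π/2.
  (u')² cross terms: 2·(-15)·(1)·∫cos(3x)·sin(x) dx = -30·(0) = 0.
  So ∫_0^π (u')² dx = 225*π/2 + π/2 + 0 = 113*π.
||u||_{H^1}^2 = (13*π) + (113*π) = 126*π.


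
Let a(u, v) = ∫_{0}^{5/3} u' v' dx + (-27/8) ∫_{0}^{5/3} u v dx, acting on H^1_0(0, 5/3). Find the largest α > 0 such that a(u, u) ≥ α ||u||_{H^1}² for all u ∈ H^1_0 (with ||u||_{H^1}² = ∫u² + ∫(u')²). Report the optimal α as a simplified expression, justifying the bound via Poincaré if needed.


α = 9*(-75 + 8*π^2)/(8*(25 + 9*π^2))

Coercivity of a(·,·) on H^1_0(0, 5/3) means a(u, u) ≥ α ||u||_{H^1}² for every u ∈ H^1_0.
The interval has length L = 5/3, and Poincaré/coercivity depend only on L. Here a(u, u) = ∫(u')² + (-27/8)·∫u².
Here c = -27/8 < 0 with |c| < (π/L)² = 9*π^2/25, so coercivity still holds. The condition a(u,u) ≥ α||u||_{H^1}² reads (1−α)∫(u')² ≥ (α−c)∫u². Any admissible α is ≤ 1 (rapidly oscillating u have ∫u²/∫(u')² → 0), and α = 1 would force 0 ≥ (1−c)∫u², impossible since c < 1; so 1−α > 0. By the sharp Poincaré inequality on H^1_0 of an interval of length L, ∫(u')² ≥ (π/L)²∫u² with equality for the first sine mode sin(π(x−x₀)/L) (x₀ the left endpoint), so the inequality holds for all u iff (1−α)(π/L)² ≥ α − c, i.e. α ≤ ((π/L)² + c)/((π/L)² + 1) = (1 + c(L/π)²)/(1 + (L/π)²). (Direct route, valid since c ≤ 0: Poincaré gives c∫u² ≥ c(L/π)²∫(u')², so a(u,u) ≥ (1 + c(L/π)²)∫(u')², while ||u||_{H^1}² ≤ (1 + (L/π)²)∫(u')²; dividing yields the same α.) With (π/L)² = 9*π^2/25 and c = -27/8, the largest admissible constant is α = ((π/L)² + c)/((π/L)² + 1).
Simplifying, α = 9*(-75 + 8*π^2)/(8*(25 + 9*π^2)).


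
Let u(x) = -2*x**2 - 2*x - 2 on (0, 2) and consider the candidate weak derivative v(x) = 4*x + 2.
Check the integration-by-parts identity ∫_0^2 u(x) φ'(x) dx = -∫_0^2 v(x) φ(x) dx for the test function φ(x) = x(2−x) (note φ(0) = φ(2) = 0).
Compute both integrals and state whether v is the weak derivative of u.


LHS = 8, RHS = -8. No, v is not the weak derivative of u.

u(x) = -2*x**2 - 2*x - 2, classical derivative u'(x) = -4*x - 2.
φ(x) = x(2−x), so φ'(x) = 2 - 2*x.
Note φ(0) = φ(2) = 0, so the boundary term u·φ vanishes.
LHS = ∫_0^2 u(x) φ'(x) dx = ∫_0^2 (4*x^3 - 4) dx. Term by term:
  ∫_0^2 4*x^3 dx = 16;  ∫_0^2 -4 dx = -8.
Sum: 16 − 8 = 8.
So LHS = 8.
∫_0^2 v(x) φ(x) dx = ∫_0^2 (-4*x^3 + 6*x^2 + 4*x) dx. Term by term:
  ∫_0^2 -4*x^3 dx = -16;  ∫_0^2 6*x^2 dx = 16;  ∫_0^2 4*x dx = 8.
Sum: -16 + 16 + 8 = 8.
So RHS = -∫_0^2 v(x) φ(x) dx = -8.
LHS − RHS = 16 ≠ 0, so the identity fails.
(For a valid weak derivative the identity must hold for EVERY test function, in particular this one. The failure shows v is NOT the weak derivative of u.)
Correct weak derivative would be u'(x) = -4*x - 2.


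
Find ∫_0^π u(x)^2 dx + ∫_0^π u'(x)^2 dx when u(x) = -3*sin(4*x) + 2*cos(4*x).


||u||_{H^1(0,π)}^2 = 221*π/2

u'(x) = -8*sin(4*x) - 12*cos(4*x).
Expand u² and (u')² and integrate term by term on (0, π), using: for integers n ≥ 1, ∫_0^π sin²(nx) dx = ∫_0^π cos²(nx) dx = π/2; for n ≠ n', ∫_0^π sin(nx)sin(n'x) dx = ∫_0^π cos(nx)cos(n'x) dx = 0; and by product-to-sum, ∫_0^π sin(nx)cos(n'x) dx = ½∫_0^π [sin((n+n')x) + sin((n−n')x)] dx, which is 0 when n+n' is even and 2n/(n²−n'²) when n+n' is odd (it need not vanish on (0, π)).
  u² squared terms: (-3)²·∫sin(4x)² dx = 9·π/2 = 9*π/2;  (2)²·∫cos(4x)² dx = 4·π/2 = 2*π.
  u² cross terms: 2·(-3)·(2)·∫sin(4x)·cos(4x) dx = -12·(0) = 0.
  So ∫_0^π u² dx = 9*π/2 + 2*π + 0 = 13*π/2.
  (u')² squared terms: (-12)²·∫cos(4x)² dx = 144·π/2 = 72*π;  (-8)²·∫sin(4x)² dx = 64·π/2 = 32*π.
  (u')² cross terms: 2·(-12)·(-8)·∫cos(4x)·sin(4x) dx = 192·(0) = 0.
  So ∫_0^π (u')² dx = 72*π + 32*π + 0 = 104*π.
||u||_{H^1}^2 = (13*π/2) + (104*π) = 221*π/2.


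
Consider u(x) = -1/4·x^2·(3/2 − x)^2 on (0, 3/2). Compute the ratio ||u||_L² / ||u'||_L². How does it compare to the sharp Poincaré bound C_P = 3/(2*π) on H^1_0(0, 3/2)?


||u||_L² / ||u'||_L² = sqrt(3)/4 < C_P = 3/(2*π).

u(x) = -1/4·x^2·(3/2 − x)^2, so u'(x) = x*(-8*x^2 + 18*x - 9)/8.
u(x) = -1/4·x^2·(3/2 − x)^2 vanishes at x = 0 and x = 3/2, so u ∈ H^1_0(0, 3/2). Differentiate via the product rule and integrate the resulting polynomials term by term.
  ∫_0^3/2 u² dx = ∫_0^3/2 (x^8/16 - 3*x^7/8 + 27*x^6/32 - 27*x^5/32 + 81*x^4/256) dx. Term by term:
    ∫_0^3/2 x^8/16 dx = 2187/8192;  ∫_0^3/2 -3*x^7/8 dx = -19683/16384;  ∫_0^3/2 27*x^6/32 dx = 59049/28672;
    ∫_0^3/2 -27*x^5/32 dx = -6561/4096;  ∫_0^3/2 81*x^4/256 dx = 19683/40960.
  Sum: 2187/8192 − 19683/16384 + 59049/28672 − 6561/4096 + 19683/40960 = 2187/573440.
  ∫_0^3/2 (u')² dx = ∫_0^3/2 (x^6 - 9*x^5/2 + 117*x^4/16 - 81*x^3/16 + 81*x^2/64) dx. Term by term:
    ∫_0^3/2 x^6 dx = 2187/896;  ∫_0^3/2 -9*x^5/2 dx = -2187/256;  ∫_0^3/2 117*x^4/16 dx = 28431/2560;
    ∫_0^3/2 -81*x^3/16 dx = -6561/1024;  ∫_0^3/2 81*x^2/64 dx = 729/512.
  Sum: 2187/896 − 2187/256 + 28431/2560 − 6561/1024 + 729/512 = 729/35840.
∫_0^3/2 u² dx = 2187/573440, so ||u||_L² = 27*sqrt(105)/4480.
∫_0^3/2 (u')² dx = 729/35840, so ||u'||_L² = 27*sqrt(35)/1120.
Ratio ||u||_L² / ||u'||_L² = sqrt(3)/4.
Sharp Poincaré constant on H^1_0(0, 3/2) is C_P = L/π = 3/(2*π), achieved by sin(2*π/3·x).
A polynomial bump cannot attain the sharp Poincaré constant (only the first sine eigenfunction does), so the ratio is strictly less than C_P, consistent with ||u||_L² ≤ C_P ||u'||_L².


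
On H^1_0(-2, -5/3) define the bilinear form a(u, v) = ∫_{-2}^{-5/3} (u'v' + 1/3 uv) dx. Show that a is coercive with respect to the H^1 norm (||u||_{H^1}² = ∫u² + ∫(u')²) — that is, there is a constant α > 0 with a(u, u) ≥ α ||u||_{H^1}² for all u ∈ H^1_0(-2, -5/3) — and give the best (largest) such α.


α = (1 + 27*π^2)/(3*(1 + 9*π^2))

Coercivity of a(·,·) on H^1_0(-2, -5/3) means a(u, u) ≥ α ||u||_{H^1}² for every u ∈ H^1_0.
The interval has length L = 1/3, and Poincaré/coercivity depend only on L. Here a(u, u) = ∫(u')² + (1/3)·∫u².
Here 0 < c = 1/3 < 1. The condition a(u,u) ≥ α||u||_{H^1}² reads (1−α)∫(u')² ≥ (α−c)∫u². Any admissible α is ≤ 1 (rapidly oscillating u have ∫u²/∫(u')² → 0), and α = 1 would force 0 ≥ (1−c)∫u², impossible since c < 1; so 1−α > 0. By the sharp Poincaré inequality on H^1_0 of an interval of length L, ∫(u')² ≥ (π/L)²∫u² with equality for the first sine mode sin(π(x−x₀)/L) (x₀ the left endpoint), so the inequality holds for all u iff (1−α)(π/L)² ≥ α − c, i.e. α ≤ ((π/L)² + c)/((π/L)² + 1) = (1 + c(L/π)²)/(1 + (L/π)²). With (π/L)² = 9*π^2 and c = 1/3, the largest admissible constant is α = ((π/L)² + c)/((π/L)² + 1).
Simplifying, α = (1 + 27*π^2)/(3*(1 + 9*π^2)).


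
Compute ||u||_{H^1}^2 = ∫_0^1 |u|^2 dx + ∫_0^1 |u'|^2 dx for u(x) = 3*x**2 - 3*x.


||u||_{H^1}^2 = 33/10

The H^1 norm (squared) on an interval (0, L) is
  ||u||_{H^1}^2 = ∫_0^L u(x)^2 dx + ∫_0^L u'(x)^2 dx.
Compute u'(x) = 6*x - 3.
Then u(x)^2 = 9*x**4 - 18*x**3 + 9*x**2 and u'(x)^2 = 36*x**2 - 36*x + 9.
Integrate each monomial from 0 to 1 using ∫_0^1 c·x^n dx = c·1^(n+1)/(n+1):
  ∫_0^1 u(x)^2 dx = ∫_0^1 (9*x^4 - 18*x^3 + 9*x^2) dx. Term by term:
    ∫_0^1 9*x^4 dx = 9/5;  ∫_0^1 -18*x^3 dx = -9/2;  ∫_0^1 9*x^2 dx = 3.
  Sum: 9/5 − 9/2 + 3 = 3/10.
  ∫_0^1 u'(x)^2 dx = ∫_0^1 (36*x^2 - 36*x + 9) dx. Term by term:
    ∫_0^1 36*x^2 dx = 12;  ∫_0^1 -36*x dx = -18;  ∫_0^1 9 dx = 9.
  Sum: 12 − 18 + 9 = 3.
Adding: ||u||_{H^1}^2 = 3/10 + 3 = 33/10.


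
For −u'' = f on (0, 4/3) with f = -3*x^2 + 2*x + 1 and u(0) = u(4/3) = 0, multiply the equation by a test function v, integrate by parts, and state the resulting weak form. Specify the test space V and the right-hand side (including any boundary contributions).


V = H^1_0(0, 4/3) (so v(0) = v(4/3) = 0); weak form: ∫_0^4/3 u'v' dx = ∫_0^4/3 (-3*x^2 + 2*x + 1) v dx for all v ∈ V.

Multiply both sides by a test function v and integrate from 0 to 4/3:
  ∫_0^4/3 −u''(x) v(x) dx = ∫_0^4/3 f(x) v(x) dx.
Integrate the LHS by parts once:
  ∫_0^4/3 −u'' v dx = −[u'(x) v(x)]_0^4/3 + ∫_0^4/3 u'(x) v'(x) dx.
Thus ∫_0^4/3 u'(x) v'(x) dx = ∫_0^4/3 f(x) v(x) dx + [u'(x) v(x)]_0^4/3.
Choose V so that boundary terms are either known or forced to vanish.
u is Dirichlet: u(0) = u(4/3) = 0. Let V = H^1_0(0, 4/3); then v(0) = v(4/3) = 0, and [u' v]_0^4/3 = 0.
Weak formulation: find u (satisfying any essential BC) such that ∫_0^4/3 u'(x) v'(x) dx = ∫_0^4/3 f v dx for all v ∈ V.
Substituting f(x) = -3*x^2 + 2*x + 1, the right-hand side is ∫_0^4/3 (-3*x^2 + 2*x + 1) v dx.


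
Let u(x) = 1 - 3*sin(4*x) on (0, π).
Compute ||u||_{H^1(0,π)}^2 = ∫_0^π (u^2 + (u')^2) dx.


||u||_{H^1(0,π)}^2 = 155*π/2

u'(x) = -12*cos(4*x).
Expand u² and (u')² and integrate term by term on (0, π), using: for integers n ≥ 1, ∫_0^π sin²(nx) dx = ∫_0^π cos²(nx) dx = π/2; for n ≠ n', ∫_0^π sin(nx)sin(n'x) dx = ∫_0^π cos(nx)cos(n'x) dx = 0; and by product-to-sum, ∫_0^π sin(nx)cos(n'x) dx = ½∫_0^π [sin((n+n')x) + sin((n−n')x)] dx, which is 0 when n+n' is even and 2n/(n²−n'²) when n+n' is odd (it need not vanish on (0, π)). For the constant mode: ∫_0^π 1 dx = π, ∫_0^π cos(nx) dx = 0, ∫_0^π sin(nx) dx = (1−(−1)^n)/n.
  u² squared terms: (1)²·∫1 dx = 1·π = π;  (-3)²·∫sin(4x)² dx = 9·π/2 = 9*π/2.
  u² cross terms: 2·(1)·(-3)·∫1·sin(4x) dx = -6·(0) = 0.
  So ∫_0^π u² dx = π + 9*π/2 + 0 = 11*π/2.
  (u')² squared terms: (-12)²·∫cos(4x)² dx = 144·π/2 = 72*π.
  So ∫_0^π (u')² dx = 72*π.
||u||_{H^1}^2 = (11*π/2) + (72*π) = 155*π/2.


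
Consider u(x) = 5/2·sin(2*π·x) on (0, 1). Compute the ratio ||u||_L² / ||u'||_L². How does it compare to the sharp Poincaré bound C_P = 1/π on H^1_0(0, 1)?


||u||_L² / ||u'||_L² = 1/(2*π) < C_P = 1/π.

u(x) = 5/2·sin(2*π·x), so u'(x) = 5*π*cos(2*π*x).
Writing u(x) = A·sin(kπx/L) with A = 5/2 and k = 2, use ∫_0^L sin²(kπx/L) dx = L/2 and ∫_0^L cos²(kπx/L) dx = L/2.
u² = 25/4·sin²(2*π·x) and (u')² = 25*π^2·cos²(2*π·x), and each of sin², cos² integrates to L/2 = 1/2 over (0, 1).
∫_0^1 u² dx = 25/8, so ||u||_L² = 5*sqrt(2)/4.
∫_0^1 (u')² dx = 25*π^2/2, so ||u'||_L² = 5*sqrt(2)*π/2.
Ratio ||u||_L² / ||u'||_L² = 1/(2*π).
Sharp Poincaré constant on H^1_0(0, 1) is C_P = L/π = 1/π, achieved by sin(π·x).
This is the k = 2 harmonic; the ratio L/(kπ) is strictly less than C_P = L/π, consistent with the sharp inequality ||u||_L² ≤ C_P ||u'||_L².


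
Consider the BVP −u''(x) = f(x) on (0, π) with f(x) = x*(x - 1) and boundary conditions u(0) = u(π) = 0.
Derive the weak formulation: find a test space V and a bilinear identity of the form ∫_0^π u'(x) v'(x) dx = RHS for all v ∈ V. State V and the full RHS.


V = H^1_0(0, π) (so v(0) = v(π) = 0); weak form: ∫_0^π u'v' dx = ∫_0^π (x*(x - 1)) v dx for all v ∈ V.

Multiply both sides by a test function v and integrate from 0 to π:
  ∫_0^π −u''(x) v(x) dx = ∫_0^π f(x) v(x) dx.
Integrate the LHS by parts once:
  ∫_0^π −u'' v dx = −[u'(x) v(x)]_0^π + ∫_0^π u'(x) v'(x) dx.
Thus ∫_0^π u'(x) v'(x) dx = ∫_0^π f(x) v(x) dx + [u'(x) v(x)]_0^π.
Choose V so that boundary terms are either known or forced to vanish.
u is Dirichlet: u(0) = u(π) = 0. Let V = H^1_0(0, π); then v(0) = v(π) = 0, and [u' v]_0^π = 0.
Weak formulation: find u (satisfying any essential BC) such that ∫_0^π u'(x) v'(x) dx = ∫_0^π f v dx for all v ∈ V.
Substituting f(x) = x*(x - 1), the right-hand side is ∫_0^π (x*(x - 1)) v dx.


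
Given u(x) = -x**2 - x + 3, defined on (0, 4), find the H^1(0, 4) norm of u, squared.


||u||_{H^1}^2 = 5032/15

The H^1 norm (squared) on an interval (0, L) is
  ||u||_{H^1}^2 = ∫_0^L u(x)^2 dx + ∫_0^L u'(x)^2 dx.
Compute u'(x) = -2*x - 1.
Then u(x)^2 = x**4 + 2*x**3 - 5*x**2 - 6*x + 9 and u'(x)^2 = 4*x**2 + 4*x + 1.
Integrate each monomial from 0 to 4 using ∫_0^4 c·x^n dx = c·4^(n+1)/(n+1):
  ∫_0^4 u(x)^2 dx = ∫_0^4 (x^4 + 2*x^3 - 5*x^2 - 6*x + 9) dx. Term by term:
    ∫_0^4 x^4 dx = 1024/5;  ∫_0^4 2*x^3 dx = 128;  ∫_0^4 -5*x^2 dx = -320/3;
    ∫_0^4 -6*x dx = -48;  ∫_0^4 9 dx = 36.
  Sum: 1024/5 + 128 − 320/3 − 48 + 36 = 3212/15.
  ∫_0^4 u'(x)^2 dx = ∫_0^4 (4*x^2 + 4*x + 1) dx. Term by term:
    ∫_0^4 4*x^2 dx = 256/3;  ∫_0^4 4*x dx = 32;  ∫_0^4 1 dx = 4.
  Sum: 256/3 + 32 + 4 = 364/3.
Adding: ||u||_{H^1}^2 = 3212/15 + 364/3 = 5032/15.


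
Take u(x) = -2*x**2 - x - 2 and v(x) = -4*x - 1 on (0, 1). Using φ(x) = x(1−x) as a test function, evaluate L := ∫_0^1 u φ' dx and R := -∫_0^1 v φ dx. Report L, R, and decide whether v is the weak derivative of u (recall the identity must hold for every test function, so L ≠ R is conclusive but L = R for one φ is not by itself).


LHS = 1/2, RHS = 1/2. Yes, v = u' weakly.

u(x) = -2*x**2 - x - 2, classical derivative u'(x) = -4*x - 1.
φ(x) = x(1−x), so φ'(x) = 1 - 2*x.
Note φ(0) = φ(1) = 0, so the boundary term u·φ vanishes.
LHS = ∫_0^1 u(x) φ'(x) dx = ∫_0^1 (4*x^3 + 3*x - 2) dx. Term by term:
  ∫_0^1 4*x^3 dx = 1;  ∫_0^1 3*x dx = 3/2;  ∫_0^1 -2 dx = -2.
Sum: 1 + 3/2 − 2 = 1/2.
So LHS = 1/2.
∫_0^1 v(x) φ(x) dx = ∫_0^1 (4*x^3 - 3*x^2 - x) dx. Term by term:
  ∫_0^1 4*x^3 dx = 1;  ∫_0^1 -3*x^2 dx = -1;  ∫_0^1 -x dx = -1/2.
Sum: 1 − 1 − 1/2 = -1/2.
So RHS = -∫_0^1 v(x) φ(x) dx = 1/2.
LHS = RHS, so the identity holds for this test φ.
Moreover u is smooth here and v(x) = u'(x) = -4*x - 1 pointwise, so the identity holds for every test function. Hence v is the weak derivative of u.


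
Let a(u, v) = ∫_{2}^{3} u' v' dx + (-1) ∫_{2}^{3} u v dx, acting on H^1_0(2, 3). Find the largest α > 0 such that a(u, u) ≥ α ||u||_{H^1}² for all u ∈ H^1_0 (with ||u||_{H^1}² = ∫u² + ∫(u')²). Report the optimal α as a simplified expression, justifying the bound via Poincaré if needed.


α = (-1 + π^2)/(1 + π^2)

Coercivity of a(·,·) on H^1_0(2, 3) means a(u, u) ≥ α ||u||_{H^1}² for every u ∈ H^1_0.
The interval has length L = 1, and Poincaré/coercivity depend only on L. Here a(u, u) = ∫(u')² + (-1)·∫u².
Here c = -1 < 0 with |c| < (π/L)² = π^2, so coercivity still holds. The condition a(u,u) ≥ α||u||_{H^1}² reads (1−α)∫(u')² ≥ (α−c)∫u². Any admissible α is ≤ 1 (rapidly oscillating u have ∫u²/∫(u')² → 0), and α = 1 would force 0 ≥ (1−c)∫u², impossible since c < 1; so 1−α > 0. By the sharp Poincaré inequality on H^1_0 of an interval of length L, ∫(u')² ≥ (π/L)²∫u² with equality for the first sine mode sin(π(x−x₀)/L) (x₀ the left endpoint), so the inequality holds for all u iff (1−α)(π/L)² ≥ α − c, i.e. α ≤ ((π/L)² + c)/((π/L)² + 1) = (1 + c(L/π)²)/(1 + (L/π)²). (Direct route, valid since c ≤ 0: Poincaré gives c∫u² ≥ c(L/π)²∫(u')², so a(u,u) ≥ (1 + c(L/π)²)∫(u')², while ||u||_{H^1}² ≤ (1 + (L/π)²)∫(u')²; dividing yields the same α.) With (π/L)² = π^2 and c = -1, the largest admissible constant is α = ((π/L)² + c)/((π/L)² + 1).
Simplifying, α = (-1 + π^2)/(1 + π^2).


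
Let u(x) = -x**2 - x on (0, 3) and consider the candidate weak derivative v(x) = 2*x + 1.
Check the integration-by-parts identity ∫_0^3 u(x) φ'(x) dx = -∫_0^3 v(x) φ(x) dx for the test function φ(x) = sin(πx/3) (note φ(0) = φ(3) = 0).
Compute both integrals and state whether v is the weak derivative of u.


LHS = 24/π, RHS = -24/π. No, v is not the weak derivative of u.

u(x) = -x**2 - x, classical derivative u'(x) = -2*x - 1.
φ(x) = sin(πx/3), so φ'(x) = π*cos(π*x/3)/3.
Note φ(0) = φ(3) = 0, so the boundary term u·φ vanishes.
LHS = ∫_0^3 u(x) φ'(x) dx = ∫_0^3 (-π*x^2*cos(π*x/3)/3 - π*x*cos(π*x/3)/3) dx. Term by term:
  ∫_0^3 -π*x*cos(π*x/3)/3 dx = 6/π;  ∫_0^3 -π*x^2*cos(π*x/3)/3 dx = 18/π.
Sum: 6/π + 18/π = 24/π.
So LHS = 24/π.
∫_0^3 v(x) φ(x) dx = ∫_0^3 (2*x*sin(π*x/3) + sin(π*x/3)) dx. Term by term:
  ∫_0^3 2*x*sin(π*x/3) dx = 18/π;  ∫_0^3 sin(π*x/3) dx = 6/π.
Sum: 18/π + 6/π = 24/π.
So RHS = -∫_0^3 v(x) φ(x) dx = -24/π.
LHS − RHS = 48/π ≠ 0, so the identity fails.
(For a valid weak derivative the identity must hold for EVERY test function, in particular this one. The failure shows v is NOT the weak derivative of u.)
Correct weak derivative would be u'(x) = -2*x - 1.


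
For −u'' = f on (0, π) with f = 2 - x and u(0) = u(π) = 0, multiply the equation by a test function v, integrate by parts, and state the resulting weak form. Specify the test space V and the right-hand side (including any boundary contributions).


V = H^1_0(0, π) (so v(0) = v(π) = 0); weak form: ∫_0^π u'v' dx = ∫_0^π (2 - x) v dx for all v ∈ V.

Multiply both sides by a test function v and integrate from 0 to π:
  ∫_0^π −u''(x) v(x) dx = ∫_0^π f(x) v(x) dx.
Integrate the LHS by parts once:
  ∫_0^π −u'' v dx = −[u'(x) v(x)]_0^π + ∫_0^π u'(x) v'(x) dx.
Thus ∫_0^π u'(x) v'(x) dx = ∫_0^π f(x) v(x) dx + [u'(x) v(x)]_0^π.
Choose V so that boundary terms are either known or forced to vanish.
u is Dirichlet: u(0) = u(π) = 0. Let V = H^1_0(0, π); then v(0) = v(π) = 0, and [u' v]_0^π = 0.
Weak formulation: find u (satisfying any essential BC) such that ∫_0^π u'(x) v'(x) dx = ∫_0^π f v dx for all v ∈ V.
Substituting f(x) = 2 - x, the right-hand side is ∫_0^π (2 - x) v dx.


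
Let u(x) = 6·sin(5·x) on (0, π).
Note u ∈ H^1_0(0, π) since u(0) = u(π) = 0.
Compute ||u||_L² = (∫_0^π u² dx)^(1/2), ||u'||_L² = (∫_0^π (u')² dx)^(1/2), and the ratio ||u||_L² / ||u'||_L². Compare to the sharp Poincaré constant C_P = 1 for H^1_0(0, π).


||u||_L² / ||u'||_L² = 1/5 < C_P = 1.

u(x) = 6·sin(5·x), so u'(x) = 30*cos(5*x).
Writing u(x) = A·sin(kπx/L) with A = 6 and k = 5, use ∫_0^L sin²(kπx/L) dx = L/2 and ∫_0^L cos²(kπx/L) dx = L/2.
u² = 36·sin²(5·x) and (u')² = 900·cos²(5·x), and each of sin², cos² integrates to L/2 = π/2 over (0, π).
∫_0^π u² dx = 18*π, so ||u||_L² = 3*sqrt(2)*sqrt(π).
∫_0^π (u')² dx = 450*π, so ||u'||_L² = 15*sqrt(2)*sqrt(π).
Ratio ||u||_L² / ||u'||_L² = 1/5.
Sharp Poincaré constant on H^1_0(0, π) is C_P = L/π = 1, achieved by sin(x).
This is the k = 5 harmonic; the ratio L/(kπ) is strictly less than C_P = L/π, consistent with the sharp inequality ||u||_L² ≤ C_P ||u'||_L².


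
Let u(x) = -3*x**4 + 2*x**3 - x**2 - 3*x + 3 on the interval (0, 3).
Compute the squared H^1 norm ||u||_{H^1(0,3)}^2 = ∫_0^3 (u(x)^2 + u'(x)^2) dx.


||u||_{H^1}^2 = 45936

The H^1 norm (squared) on an interval (0, L) is
  ||u||_{H^1}^2 = ∫_0^L u(x)^2 dx + ∫_0^L u'(x)^2 dx.
Compute u'(x) = -12*x**3 + 6*x**2 - 2*x - 3.
Then u(x)^2 = 9*x**8 - 12*x**7 + 10*x**6 + 14*x**5 - 29*x**4 + 18*x**3 + 3*x**2 - 18*x + 9 and u'(x)^2 = 144*x**6 - 144*x**5 + 84*x**4 + 48*x**3 - 32*x**2 + 12*x + 9.
Integrate each monomial from 0 to 3 using ∫_0^3 c·x^n dx = c·3^(n+1)/(n+1):
  ∫_0^3 u(x)^2 dx = ∫_0^3 (9*x^8 - 12*x^7 + 10*x^6 + 14*x^5 - 29*x^4 + 18*x^3 + 3*x^2 - 18*x + 9) dx. Term by term:
    ∫_0^3 9*x^8 dx = 19683;  ∫_0^3 -12*x^7 dx = -19683/2;  ∫_0^3 10*x^6 dx = 21870/7;
    ∫_0^3 14*x^5 dx = 1701;  ∫_0^3 -29*x^4 dx = -7047/5;  ∫_0^3 18*x^3 dx = 729/2;
    ∫_0^3 3*x^2 dx = 27;  ∫_0^3 -18*x dx = -81;  ∫_0^3 9 dx = 27.
  Sum: 19683 − 19683/2 + 21870/7 + 1701 − 7047/5 + 729/2 + 27 − 81 + 27 = 475821/35.
  ∫_0^3 u'(x)^2 dx = ∫_0^3 (144*x^6 - 144*x^5 + 84*x^4 + 48*x^3 - 32*x^2 + 12*x + 9) dx. Term by term:
    ∫_0^3 144*x^6 dx = 314928/7;  ∫_0^3 -144*x^5 dx = -17496;  ∫_0^3 84*x^4 dx = 20412/5;
    ∫_0^3 48*x^3 dx = 972;  ∫_0^3 -32*x^2 dx = -288;  ∫_0^3 12*x dx = 54;
    ∫_0^3 9 dx = 27.
  Sum: 314928/7 − 17496 + 20412/5 + 972 − 288 + 54 + 27 = 1131939/35.
Adding: ||u||_{H^1}^2 = 475821/35 + 1131939/35 = 45936.


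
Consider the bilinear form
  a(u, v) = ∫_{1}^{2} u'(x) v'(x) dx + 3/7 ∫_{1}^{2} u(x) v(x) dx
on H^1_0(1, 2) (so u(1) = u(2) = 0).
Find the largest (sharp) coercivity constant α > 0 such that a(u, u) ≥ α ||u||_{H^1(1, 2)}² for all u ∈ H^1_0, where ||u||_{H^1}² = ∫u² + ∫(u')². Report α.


α = (3/7 + π^2)/(1 + π^2)

Coercivity of a(·,·) on H^1_0(1, 2) means a(u, u) ≥ α ||u||_{H^1}² for every u ∈ H^1_0.
The interval has length L = 1, and Poincaré/coercivity depend only on L. Here a(u, u) = ∫(u')² + (3/7)·∫u².
Here 0 < c = 3/7 < 1. The condition a(u,u) ≥ α||u||_{H^1}² reads (1−α)∫(u')² ≥ (α−c)∫u². Any admissible α is ≤ 1 (rapidly oscillating u have ∫u²/∫(u')² → 0), and α = 1 would force 0 ≥ (1−c)∫u², impossible since c < 1; so 1−α > 0. By the sharp Poincaré inequality on H^1_0 of an interval of length L, ∫(u')² ≥ (π/L)²∫u² with equality for the first sine mode sin(π(x−x₀)/L) (x₀ the left endpoint), so the inequality holds for all u iff (1−α)(π/L)² ≥ α − c, i.e. α ≤ ((π/L)² + c)/((π/L)² + 1) = (1 + c(L/π)²)/(1 + (L/π)²). With (π/L)² = π^2 and c = 3/7, the largest admissible constant is α = ((π/L)² + c)/((π/L)² + 1).
Simplifying, α = (3/7 + π^2)/(1 + π^2).


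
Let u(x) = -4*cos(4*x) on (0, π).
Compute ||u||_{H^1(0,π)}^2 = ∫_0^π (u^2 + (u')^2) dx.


||u||_{H^1(0,π)}^2 = 136*π

u'(x) = 16*sin(4*x).
Expand u² and (u')² and integrate term by term on (0, π), using: for integers n ≥ 1, ∫_0^π sin²(nx) dx = ∫_0^π cos²(nx) dx = π/2; for n ≠ n', ∫_0^π sin(nx)sin(n'x) dx = ∫_0^π cos(nx)cos(n'x) dx = 0; and by product-to-sum, ∫_0^π sin(nx)cos(n'x) dx = ½∫_0^π [sin((n+n')x) + sin((n−n')x)] dx, which is 0 when n+n' is even and 2n/(n²−n'²) when n+n' is odd (it need not vanish on (0, π)).
  u² squared terms: (-4)²·∫cos(4x)² dx = 16·π/2 = 8*π.
  So ∫_0^π u² dx = 8*π.
  (u')² squared terms: (16)²·∫sin(4x)² dx = 256·π/2 = 128*π.
  So ∫_0^π (u')² dx = 128*π.
||u||_{H^1}^2 = (8*π) + (128*π) = 136*π.


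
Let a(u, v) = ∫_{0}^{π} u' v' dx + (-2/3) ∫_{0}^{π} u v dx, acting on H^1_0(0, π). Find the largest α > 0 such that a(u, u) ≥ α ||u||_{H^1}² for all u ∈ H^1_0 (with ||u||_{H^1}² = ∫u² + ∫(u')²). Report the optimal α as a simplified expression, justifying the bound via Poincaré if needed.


α = 1/6

Coercivity of a(·,·) on H^1_0(0, π) means a(u, u) ≥ α ||u||_{H^1}² for every u ∈ H^1_0.
The interval has length L = π, and Poincaré/coercivity depend only on L. Here a(u, u) = ∫(u')² + (-2/3)·∫u².
Here c = -2/3 < 0 with |c| < (π/L)² = 1, so coercivity still holds. The condition a(u,u) ≥ α||u||_{H^1}² reads (1−α)∫(u')² ≥ (α−c)∫u². Any admissible α is ≤ 1 (rapidly oscillating u have ∫u²/∫(u')² → 0), and α = 1 would force 0 ≥ (1−c)∫u², impossible since c < 1; so 1−α > 0. By the sharp Poincaré inequality on H^1_0 of an interval of length L, ∫(u')² ≥ (π/L)²∫u² with equality for the first sine mode sin(π(x−x₀)/L) (x₀ the left endpoint), so the inequality holds for all u iff (1−α)(π/L)² ≥ α − c, i.e. α ≤ ((π/L)² + c)/((π/L)² + 1) = (1 + c(L/π)²)/(1 + (L/π)²). (Direct route, valid since c ≤ 0: Poincaré gives c∫u² ≥ c(L/π)²∫(u')², so a(u,u) ≥ (1 + c(L/π)²)∫(u')², while ||u||_{H^1}² ≤ (1 + (L/π)²)∫(u')²; dividing yields the same α.) With (π/L)² = 1 and c = -2/3, the largest admissible constant is α = ((π/L)² + c)/((π/L)² + 1).
Simplifying, α = 1/6.


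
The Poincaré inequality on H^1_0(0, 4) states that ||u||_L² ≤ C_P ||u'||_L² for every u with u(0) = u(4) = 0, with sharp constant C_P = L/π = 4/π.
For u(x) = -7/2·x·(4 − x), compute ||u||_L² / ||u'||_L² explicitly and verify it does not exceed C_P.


||u||_L² / ||u'||_L² = 2*sqrt(10)/5 < C_P = 4/π.

u(x) = -7/2·x·(4 − x), so u'(x) = 7*x - 14.
u(x) = -7/2·x·(4 − x) vanishes at x = 0 and x = 4, so u ∈ H^1_0(0, 4). Differentiate via the product rule and integrate the resulting polynomials term by term.
  ∫_0^4 u² dx = ∫_0^4 (49*x^4/4 - 98*x^3 + 196*x^2) dx. Term by term:
    ∫_0^4 49*x^4/4 dx = 12544/5;  ∫_0^4 -98*x^3 dx = -6272;  ∫_0^4 196*x^2 dx = 12544/3.
  Sum: 12544/5 − 6272 + 12544/3 = 6272/15.
  ∫_0^4 (u')² dx = ∫_0^4 (49*x^2 - 196*x + 196) dx. Term by term:
    ∫_0^4 49*x^2 dx = 3136/3;  ∫_0^4 -196*x dx = -1568;  ∫_0^4 196 dx = 784.
  Sum: 3136/3 − 1568 + 784 = 784/3.
∫_0^4 u² dx = 6272/15, so ||u||_L² = 56*sqrt(30)/15.
∫_0^4 (u')² dx = 784/3, so ||u'||_L² = 28*sqrt(3)/3.
Ratio ||u||_L² / ||u'||_L² = 2*sqrt(10)/5.
Sharp Poincaré constant on H^1_0(0, 4) is C_P = L/π = 4/π, achieved by sin(π/4·x).
A polynomial bump cannot attain the sharp Poincaré constant (only the first sine eigenfunction does), so the ratio is strictly less than C_P, consistent with ||u||_L² ≤ C_P ||u'||_L².


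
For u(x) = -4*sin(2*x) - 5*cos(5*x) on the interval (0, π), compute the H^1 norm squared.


||u||_{H^1(0,π)}^2 = -4160/21 + 365*π

u'(x) = 25*sin(5*x) - 8*cos(2*x).
Expand u² and (u')² and integrate term by term on (0, π), using: for integers n ≥ 1, ∫_0^π sin²(nx) dx = ∫_0^π cos²(nx) dx = π/2; for n ≠ n', ∫_0^π sin(nx)sin(n'x) dx = ∫_0^π cos(nx)cos(n'x) dx = 0; and by product-to-sum, ∫_0^π sin(nx)cos(n'x) dx = ½∫_0^π [sin((n+n')x) + sin((n−n')x)] dx, which is 0 when n+n' is even and 2n/(n²−n'²) when n+n' is odd (it need not vanish on (0, π)).
  u² squared terms: (-5)²·∫cos(5x)² dx = 25·π/2 = 25*π/2;  (-4)²·∫sin(2x)² dx = 16·π/2 = 8*π.
  u² cross terms: 2·(-5)·(-4)·∫cos(5x)·sin(2x) dx = 40·(-4/21) = -160/21.
  So ∫_0^π u² dx = 25*π/2 + 8*π − 160/21 = -160/21 + 41*π/2.
  (u')² squared terms: (-8)²·∫cos(2x)² dx = 64·π/2 = 32*π;  (25)²·∫sin(5x)² dx = 625·π/2 = 625*π/2.
  (u')² cross terms: 2·(-8)·(25)·∫cos(2x)·sin(5x) dx = -400·(10/21) = -4000/21.
  So ∫_0^π (u')² dx = 32*π + 625*π/2 − 4000/21 = -4000/21 + 689*π/2.
||u||_{H^1}^2 = (-160/21 + 41*π/2) + (-4000/21 + 689*π/2) = -4160/21 + 365*π.


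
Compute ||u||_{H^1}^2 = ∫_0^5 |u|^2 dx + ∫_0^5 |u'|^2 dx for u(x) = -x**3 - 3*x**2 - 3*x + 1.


||u||_{H^1}^2 = 368975/7

The H^1 norm (squared) on an interval (0, L) is
  ||u||_{H^1}^2 = ∫_0^L u(x)^2 dx + ∫_0^L u'(x)^2 dx.
Compute u'(x) = -3*x**2 - 6*x - 3.
Then u(x)^2 = x**6 + 6*x**5 + 15*x**4 + 16*x**3 + 3*x**2 - 6*x + 1 and u'(x)^2 = 9*x**4 + 36*x**3 + 54*x**2 + 36*x + 9.
Integrate each monomial from 0 to 5 using ∫_0^5 c·x^n dx = c·5^(n+1)/(n+1):
  ∫_0^5 u(x)^2 dx = ∫_0^5 (x^6 + 6*x^5 + 15*x^4 + 16*x^3 + 3*x^2 - 6*x + 1) dx. Term by term:
    ∫_0^5 x^6 dx = 78125/7;  ∫_0^5 6*x^5 dx = 15625;  ∫_0^5 15*x^4 dx = 9375;
    ∫_0^5 16*x^3 dx = 2500;  ∫_0^5 3*x^2 dx = 125;  ∫_0^5 -6*x dx = -75;
    ∫_0^5 1 dx = 5.
  Sum: 78125/7 + 15625 + 9375 + 2500 + 125 − 75 + 5 = 271010/7.
  ∫_0^5 u'(x)^2 dx = ∫_0^5 (9*x^4 + 36*x^3 + 54*x^2 + 36*x + 9) dx. Term by term:
    ∫_0^5 9*x^4 dx = 5625;  ∫_0^5 36*x^3 dx = 5625;  ∫_0^5 54*x^2 dx = 2250;
    ∫_0^5 36*x dx = 450;  ∫_0^5 9 dx = 45.
  Sum: 5625 + 5625 + 2250 + 450 + 45 = 13995.
Adding: ||u||_{H^1}^2 = 271010/7 + 13995 = 368975/7.


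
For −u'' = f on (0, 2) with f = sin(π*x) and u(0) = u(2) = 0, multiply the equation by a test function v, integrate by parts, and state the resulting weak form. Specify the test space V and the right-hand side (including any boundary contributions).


V = H^1_0(0, 2) (so v(0) = v(2) = 0); weak form: ∫_0^2 u'v' dx = ∫_0^2 (sin(π*x)) v dx for all v ∈ V.

Multiply both sides by a test function v and integrate from 0 to 2:
  ∫_0^2 −u''(x) v(x) dx = ∫_0^2 f(x) v(x) dx.
Integrate the LHS by parts once:
  ∫_0^2 −u'' v dx = −[u'(x) v(x)]_0^2 + ∫_0^2 u'(x) v'(x) dx.
Thus ∫_0^2 u'(x) v'(x) dx = ∫_0^2 f(x) v(x) dx + [u'(x) v(x)]_0^2.
Choose V so that boundary terms are either known or forced to vanish.
u is Dirichlet: u(0) = u(2) = 0. Let V = H^1_0(0, 2); then v(0) = v(2) = 0, and [u' v]_0^2 = 0.
Weak formulation: find u (satisfying any essential BC) such that ∫_0^2 u'(x) v'(x) dx = ∫_0^2 f v dx for all v ∈ V.
Substituting f(x) = sin(π*x), the right-hand side is ∫_0^2 (sin(π*x)) v dx.


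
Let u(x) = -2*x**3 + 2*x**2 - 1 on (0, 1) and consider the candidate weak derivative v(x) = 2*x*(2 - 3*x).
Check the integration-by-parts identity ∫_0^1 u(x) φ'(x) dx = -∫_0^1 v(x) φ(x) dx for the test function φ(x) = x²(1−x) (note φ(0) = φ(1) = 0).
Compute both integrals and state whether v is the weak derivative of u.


LHS = 0, RHS = 0. Yes, v = u' weakly.

u(x) = -2*x**3 + 2*x**2 - 1, classical derivative u'(x) = -6*x**2 + 4*x.
φ(x) = x²(1−x), so φ'(x) = x*(2 - 3*x).
Note φ(0) = φ(1) = 0, so the boundary term u·φ vanishes.
LHS = ∫_0^1 u(x) φ'(x) dx = ∫_0^1 (6*x^5 - 10*x^4 + 4*x^3 + 3*x^2 - 2*x) dx. Term by term:
  ∫_0^1 6*x^5 dx = 1;  ∫_0^1 -10*x^4 dx = -2;  ∫_0^1 4*x^3 dx = 1;
  ∫_0^1 3*x^2 dx = 1;  ∫_0^1 -2*x dx = -1.
Sum: 1 − 2 + 1 + 1 − 1 = 0.
So LHS = 0.
∫_0^1 v(x) φ(x) dx = ∫_0^1 (6*x^5 - 10*x^4 + 4*x^3) dx. Term by term:
  ∫_0^1 6*x^5 dx = 1;  ∫_0^1 -10*x^4 dx = -2;  ∫_0^1 4*x^3 dx = 1.
Sum: 1 − 2 + 1 = 0.
So RHS = -∫_0^1 v(x) φ(x) dx = 0.
LHS = RHS, so the identity holds for this test φ.
Moreover u is smooth here and v(x) = u'(x) = -6*x**2 + 4*x pointwise, so the identity holds for every test function. Hence v is the weak derivative of u.
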